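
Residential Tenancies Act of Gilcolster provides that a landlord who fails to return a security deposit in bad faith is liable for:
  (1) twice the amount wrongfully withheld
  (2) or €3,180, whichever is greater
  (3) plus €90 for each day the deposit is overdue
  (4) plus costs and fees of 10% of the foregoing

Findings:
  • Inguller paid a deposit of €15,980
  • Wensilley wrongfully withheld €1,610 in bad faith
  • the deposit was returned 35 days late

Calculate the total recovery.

Doubled: 2 × €1,610 = €3,220
Minimum €3,180: €3,220 meets the minimum, no increase.
Late-return penalty: 35 × €90 = €3,150
Damages plus late penalty: €3,220 + €3,150 = €6,370
Costs and fees: 10% of €6,370 = €637
Total recovery: €6,370 + €637 = €7,007

€7,007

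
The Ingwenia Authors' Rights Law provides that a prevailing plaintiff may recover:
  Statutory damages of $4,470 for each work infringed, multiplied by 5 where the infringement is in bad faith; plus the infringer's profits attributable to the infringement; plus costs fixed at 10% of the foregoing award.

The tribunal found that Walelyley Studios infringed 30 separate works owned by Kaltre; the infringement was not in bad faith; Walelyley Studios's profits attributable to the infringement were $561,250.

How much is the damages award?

Statutory damages: 30 × $4,470 = $134,100
Infringement not in bad faith: no ×5 enhancement.
Combined award: $134,100 + $561,250 = $695,350
Costs: 10% of $695,350 = $69,535
Award plus costs: $695,350 + $69,535 = $764,885

$764,885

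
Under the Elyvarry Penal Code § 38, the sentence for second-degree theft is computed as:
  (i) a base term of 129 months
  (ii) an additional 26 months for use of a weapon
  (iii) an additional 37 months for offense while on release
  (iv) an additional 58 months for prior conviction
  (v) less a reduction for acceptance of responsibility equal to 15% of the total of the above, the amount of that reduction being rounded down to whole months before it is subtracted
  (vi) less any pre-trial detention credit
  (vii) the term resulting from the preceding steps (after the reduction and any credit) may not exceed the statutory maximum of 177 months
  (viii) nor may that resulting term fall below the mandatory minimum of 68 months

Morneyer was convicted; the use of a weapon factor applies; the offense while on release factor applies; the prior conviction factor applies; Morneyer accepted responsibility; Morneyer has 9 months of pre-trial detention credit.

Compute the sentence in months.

177 months

Use of a weapon enhancement: +26 months
Offense while on release enhancement: +37 months
Prior conviction enhancement: +58 months
Adjusted term: 129 months + 26 months + 37 months + 58 months = 250 months
Acceptance of responsibility reduction: 15% of 250 months = 37 months (rounded down)
After reduction: 250 − 37 = 213 months
Less pre-trial detention credit: 213 months − 9 months = 204 months
Cap at 177 months: 204 months exceeds the cap → 177 months
Minimum 68 months: 177 months meets the minimum, no increase.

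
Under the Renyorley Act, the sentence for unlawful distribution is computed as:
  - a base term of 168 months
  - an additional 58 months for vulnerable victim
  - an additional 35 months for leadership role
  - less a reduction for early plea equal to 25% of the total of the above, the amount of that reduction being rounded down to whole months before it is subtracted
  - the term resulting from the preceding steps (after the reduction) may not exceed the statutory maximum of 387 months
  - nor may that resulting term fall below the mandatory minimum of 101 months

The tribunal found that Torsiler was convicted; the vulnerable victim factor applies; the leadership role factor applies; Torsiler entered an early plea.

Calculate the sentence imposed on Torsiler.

Vulnerable victim enhancement: +58 months
Leadership role enhancement: +35 months
Adjusted term: 168 months + 58 months + 35 months = 261 months
Early plea reduction: 25% of 261 months = 65 months (rounded down)
After reduction: 261 − 65 = 196 months
Cap at 387 months: 196 months is within the cap, no reduction.
Minimum 101 months: 196 months meets the minimum, no increase.

196 months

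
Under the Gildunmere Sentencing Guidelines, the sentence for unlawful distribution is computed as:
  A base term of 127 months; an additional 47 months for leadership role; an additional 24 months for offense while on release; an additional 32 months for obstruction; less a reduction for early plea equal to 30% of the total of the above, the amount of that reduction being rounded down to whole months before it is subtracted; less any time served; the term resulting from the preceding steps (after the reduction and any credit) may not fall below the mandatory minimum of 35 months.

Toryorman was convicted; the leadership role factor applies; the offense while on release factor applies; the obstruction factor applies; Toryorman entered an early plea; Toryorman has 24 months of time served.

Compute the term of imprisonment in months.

Leadership role enhancement: +47 months
Offense while on release enhancement: +24 months
Obstruction enhancement: +32 months
Adjusted term: 127 months + 47 months + 24 months + 32 months = 230 months
Early plea reduction: 30% of 230 months = 69 months (rounded down)
After reduction: 230 − 69 = 161 months
Less time served: 161 months − 24 months = 137 months
Minimum 35 months: 137 months meets the minimum, no increase.

137 months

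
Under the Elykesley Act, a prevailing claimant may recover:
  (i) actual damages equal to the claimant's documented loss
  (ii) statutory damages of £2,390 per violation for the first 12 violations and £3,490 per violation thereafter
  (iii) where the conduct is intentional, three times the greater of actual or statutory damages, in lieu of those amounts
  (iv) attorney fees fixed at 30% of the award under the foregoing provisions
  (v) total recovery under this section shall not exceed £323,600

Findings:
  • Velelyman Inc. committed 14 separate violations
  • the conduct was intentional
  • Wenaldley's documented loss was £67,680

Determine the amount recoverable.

£263,952

First 12 violations: 12 × £2,390 = £28,680
Remaining violations: (14 − 12) × £3,490 = £6,980
Statutory damages: £28,680 + £6,980 = £35,660
Greater of actual damages (£67,680) or statutory damages (£35,660): £67,680
Trebled: 3 × £67,680 = £203,040
Attorney fees: 30% of £203,040 = £60,912
Total before cap: £203,040 + £60,912 = £263,952
Cap at £323,600: £263,952 is within the cap, no reduction.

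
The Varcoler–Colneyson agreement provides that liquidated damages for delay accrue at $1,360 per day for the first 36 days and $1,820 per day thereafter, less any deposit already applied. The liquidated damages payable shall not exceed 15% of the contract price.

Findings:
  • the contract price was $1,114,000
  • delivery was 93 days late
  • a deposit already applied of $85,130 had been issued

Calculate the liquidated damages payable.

First 36 days: 36 × $1,360 = $48,960
Remaining days: (93 − 36) × $1,820 = $103,740
Accrued per-day damages: $48,960 + $103,740 = $152,700
Less deposit already applied: $152,700 − $85,130 = $67,570
Cap: 15% of $1,114,000 = $167,100
Cap at $167,100: $67,570 is within the cap, no reduction.

$67,570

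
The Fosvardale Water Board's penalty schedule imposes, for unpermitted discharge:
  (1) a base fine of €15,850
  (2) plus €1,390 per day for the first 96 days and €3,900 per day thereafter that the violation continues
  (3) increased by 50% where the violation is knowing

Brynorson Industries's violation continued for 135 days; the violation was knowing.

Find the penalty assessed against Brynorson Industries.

€452,085

First 96 days: 96 × €1,390 = €133,440
Remaining days: (135 − 96) × €3,900 = €152,100
Per-day component: €133,440 + €152,100 = €285,540
Base plus per-day: €15,850 + €285,540 = €301,390
Enhancement: 50% of €301,390 = €150,695
Enhanced fine: €301,390 + €150,695 = €452,085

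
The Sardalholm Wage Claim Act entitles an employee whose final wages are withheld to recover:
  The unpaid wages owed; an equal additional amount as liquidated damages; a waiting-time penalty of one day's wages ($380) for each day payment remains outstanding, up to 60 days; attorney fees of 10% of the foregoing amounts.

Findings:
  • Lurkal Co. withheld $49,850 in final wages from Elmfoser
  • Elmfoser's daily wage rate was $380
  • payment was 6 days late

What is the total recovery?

Liquidated damages (equal amount): $49,850
Penalty days: min(6, 60) = 6
Waiting-time penalty: 6 × $380 = $2,280
Subtotal: $49,850 + $49,850 + $2,280 = $101,980
Attorney fees: 10% of $101,980 = $10,198
Total award: $101,980 + $10,198 = $112,178

$112,178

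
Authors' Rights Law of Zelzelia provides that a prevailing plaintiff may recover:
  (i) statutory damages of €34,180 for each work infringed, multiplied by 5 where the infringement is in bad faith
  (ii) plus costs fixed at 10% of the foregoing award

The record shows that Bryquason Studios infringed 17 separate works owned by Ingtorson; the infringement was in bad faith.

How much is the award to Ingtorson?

Statutory damages: 17 × €34,180 = €581,060
Multiplied by 5: 5 × €581,060 = €2,905,300
Costs: 10% of €2,905,300 = €290,530
Award plus costs: €2,905,300 + €290,530 = €3,195,830

€3,195,830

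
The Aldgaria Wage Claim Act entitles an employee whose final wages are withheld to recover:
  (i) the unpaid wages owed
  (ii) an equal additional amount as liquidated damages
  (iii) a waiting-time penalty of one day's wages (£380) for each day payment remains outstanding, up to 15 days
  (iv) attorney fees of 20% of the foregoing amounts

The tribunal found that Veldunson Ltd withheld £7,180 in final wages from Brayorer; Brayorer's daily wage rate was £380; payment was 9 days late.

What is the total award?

£21,336

Liquidated damages (equal amount): £7,180
Penalty days: min(9, 15) = 9
Waiting-time penalty: 9 × £380 = £3,420
Subtotal: £7,180 + £7,180 + £3,420 = £17,780
Attorney fees: 20% of £17,780 = £3,556
Total award: £17,780 + £3,556 = £21,336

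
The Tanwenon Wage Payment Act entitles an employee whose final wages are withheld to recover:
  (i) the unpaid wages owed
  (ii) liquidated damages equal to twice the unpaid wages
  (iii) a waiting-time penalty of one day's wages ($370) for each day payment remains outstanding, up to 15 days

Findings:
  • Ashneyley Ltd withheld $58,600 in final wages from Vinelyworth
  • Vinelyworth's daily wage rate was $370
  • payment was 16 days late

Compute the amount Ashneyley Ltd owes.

$181,350

Doubled: 2 × $58,600 = $117,200
Penalty days: min(16, 15) = 15
Waiting-time penalty: 15 × $370 = $5,550
Total award: $58,600 + $117,200 + $5,550 = $181,350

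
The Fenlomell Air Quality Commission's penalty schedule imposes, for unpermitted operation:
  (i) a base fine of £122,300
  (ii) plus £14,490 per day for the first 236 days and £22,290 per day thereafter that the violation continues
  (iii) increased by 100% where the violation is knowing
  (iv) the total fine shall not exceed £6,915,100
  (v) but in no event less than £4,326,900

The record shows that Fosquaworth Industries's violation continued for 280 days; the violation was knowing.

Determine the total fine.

£6,915,100

First 236 days: 236 × £14,490 = £3,419,640
Remaining days: (280 − 236) × £22,290 = £980,760
Per-day component: £3,419,640 + £980,760 = £4,400,400
Base plus per-day: £122,300 + £4,400,400 = £4,522,700
Enhancement: 100% of £4,522,700 = £4,522,700
Enhanced fine: £4,522,700 + £4,522,700 = £9,045,400
Cap at £6,915,100: £9,045,400 exceeds the cap → £6,915,100
Minimum £4,326,900: £6,915,100 meets the minimum, no increase.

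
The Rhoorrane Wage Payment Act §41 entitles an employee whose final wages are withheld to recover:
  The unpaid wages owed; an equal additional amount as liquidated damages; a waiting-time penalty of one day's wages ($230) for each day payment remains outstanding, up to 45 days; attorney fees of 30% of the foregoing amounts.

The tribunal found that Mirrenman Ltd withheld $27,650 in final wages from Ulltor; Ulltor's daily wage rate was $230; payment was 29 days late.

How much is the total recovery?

$80,561

Liquidated damages (equal amount): $27,650
Penalty days: min(29, 45) = 29
Waiting-time penalty: 29 × $230 = $6,670
Subtotal: $27,650 + $27,650 + $6,670 = $61,970
Attorney fees: 30% of $61,970 = $18,591
Total award: $61,970 + $18,591 = $80,561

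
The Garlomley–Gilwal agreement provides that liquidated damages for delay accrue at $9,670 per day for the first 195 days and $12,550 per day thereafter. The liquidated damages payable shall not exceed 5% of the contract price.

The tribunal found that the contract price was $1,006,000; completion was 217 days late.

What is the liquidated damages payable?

First 195 days: 195 × $9,670 = $1,885,650
Remaining days: (217 − 195) × $12,550 = $276,100
Accrued per-day damages: $1,885,650 + $276,100 = $2,161,750
Cap: 5% of $1,006,000 = $50,300
Cap at $50,300: $2,161,750 exceeds the cap → $50,300

$50,300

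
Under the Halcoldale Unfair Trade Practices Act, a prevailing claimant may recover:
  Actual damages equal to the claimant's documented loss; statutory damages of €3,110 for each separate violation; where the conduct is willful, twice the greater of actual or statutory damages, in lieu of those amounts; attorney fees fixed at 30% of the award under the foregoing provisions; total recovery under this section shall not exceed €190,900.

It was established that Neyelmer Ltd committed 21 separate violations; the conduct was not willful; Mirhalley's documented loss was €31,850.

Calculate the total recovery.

Statutory damages: 21 × €3,110 = €65,310
Conduct not willful: the in-lieu enhancement does not apply.
Actual plus statutory damages: €31,850 + €65,310 = €97,160
Attorney fees: 30% of €97,160 = €29,148
Total before cap: €97,160 + €29,148 = €126,308
Cap at €190,900: €126,308 is within the cap, no reduction.

€126,308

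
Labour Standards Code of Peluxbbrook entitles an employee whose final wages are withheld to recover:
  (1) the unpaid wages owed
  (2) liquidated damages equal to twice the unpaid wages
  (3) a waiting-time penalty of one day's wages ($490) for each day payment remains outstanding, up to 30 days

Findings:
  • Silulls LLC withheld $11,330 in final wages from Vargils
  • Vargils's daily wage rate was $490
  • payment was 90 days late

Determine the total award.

$48,690

Doubled: 2 × $11,330 = $22,660
Penalty days: min(90, 30) = 30
Waiting-time penalty: 30 × $490 = $14,700
Total award: $11,330 + $22,660 + $14,700 = $48,690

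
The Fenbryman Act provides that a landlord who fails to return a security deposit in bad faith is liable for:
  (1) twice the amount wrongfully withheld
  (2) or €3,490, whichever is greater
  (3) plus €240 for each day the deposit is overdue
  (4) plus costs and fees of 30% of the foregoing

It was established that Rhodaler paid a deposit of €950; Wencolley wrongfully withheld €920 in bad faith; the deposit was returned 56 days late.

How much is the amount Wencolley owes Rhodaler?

€22,009

Doubled: 2 × €920 = €1,840
Minimum €3,490: €1,840 is below the minimum → €3,490
Late-return penalty: 56 × €240 = €13,440
Damages plus late penalty: €3,490 + €13,440 = €16,930
Costs and fees: 30% of €16,930 = €5,079
Total recovery: €16,930 + €5,079 = €22,009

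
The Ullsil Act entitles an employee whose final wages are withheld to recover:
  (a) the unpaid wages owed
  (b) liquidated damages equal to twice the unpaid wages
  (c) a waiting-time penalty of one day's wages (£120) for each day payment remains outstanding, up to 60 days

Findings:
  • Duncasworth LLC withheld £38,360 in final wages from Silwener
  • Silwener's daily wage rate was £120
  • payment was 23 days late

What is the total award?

£117,840

Doubled: 2 × £38,360 = £76,720
Penalty days: min(23, 60) = 23
Waiting-time penalty: 23 × £120 = £2,760
Total award: £38,360 + £76,720 + £2,760 = £117,840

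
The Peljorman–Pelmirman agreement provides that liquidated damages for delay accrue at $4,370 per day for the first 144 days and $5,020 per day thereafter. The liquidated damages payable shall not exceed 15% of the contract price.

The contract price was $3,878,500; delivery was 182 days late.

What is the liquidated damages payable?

First 144 days: 144 × $4,370 = $629,280
Remaining days: (182 − 144) × $5,020 = $190,760
Accrued per-day damages: $629,280 + $190,760 = $820,040
Cap: 15% of $3,878,500 = $581,775
Cap at $581,775: $820,040 exceeds the cap → $581,775

$581,775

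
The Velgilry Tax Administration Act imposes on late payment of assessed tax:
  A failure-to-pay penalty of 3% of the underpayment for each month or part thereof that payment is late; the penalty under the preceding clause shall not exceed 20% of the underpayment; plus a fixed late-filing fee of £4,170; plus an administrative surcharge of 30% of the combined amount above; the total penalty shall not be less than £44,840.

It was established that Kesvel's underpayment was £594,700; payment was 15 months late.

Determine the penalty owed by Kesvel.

£160,043

Accrued rate: 3% × 15 = 45%, capped at 20% → 20%
Failure-to-pay penalty: 20% of £594,700 = £118,940
Penalty before surcharge: £118,940 + £4,170 = £123,110
Administrative surcharge: 30% of £123,110 = £36,933
Total penalty: £123,110 + £36,933 = £160,043
Minimum £44,840: £160,043 meets the minimum, no increase.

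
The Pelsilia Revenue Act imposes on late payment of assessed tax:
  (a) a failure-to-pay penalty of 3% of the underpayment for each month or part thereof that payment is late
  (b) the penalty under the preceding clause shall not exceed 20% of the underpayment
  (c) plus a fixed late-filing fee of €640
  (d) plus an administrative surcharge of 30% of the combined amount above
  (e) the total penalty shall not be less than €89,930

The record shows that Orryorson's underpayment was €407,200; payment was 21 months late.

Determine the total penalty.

Accrued rate: 3% × 21 = 63%, capped at 20% → 20%
Failure-to-pay penalty: 20% of €407,200 = €81,440
Penalty before surcharge: €81,440 + €640 = €82,080
Administrative surcharge: 30% of €82,080 = €24,624
Total penalty: €82,080 + €24,624 = €106,704
Minimum €89,930: €106,704 meets the minimum, no increase.

€106,704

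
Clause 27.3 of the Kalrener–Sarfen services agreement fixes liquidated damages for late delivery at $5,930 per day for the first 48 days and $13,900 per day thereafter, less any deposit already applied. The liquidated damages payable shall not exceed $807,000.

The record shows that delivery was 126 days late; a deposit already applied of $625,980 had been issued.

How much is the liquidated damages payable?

$742,860

First 48 days: 48 × $5,930 = $284,640
Remaining days: (126 − 48) × $13,900 = $1,084,200
Accrued per-day damages: $284,640 + $1,084,200 = $1,368,840
Less deposit already applied: $1,368,840 − $625,980 = $742,860
Cap at $807,000: $742,860 is within the cap, no reduction.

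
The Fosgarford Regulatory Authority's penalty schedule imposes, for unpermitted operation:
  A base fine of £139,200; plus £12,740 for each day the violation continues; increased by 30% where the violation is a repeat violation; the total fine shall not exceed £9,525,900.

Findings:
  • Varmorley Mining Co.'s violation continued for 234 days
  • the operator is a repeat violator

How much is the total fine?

Per-day component: 234 × £12,740 = £2,981,160
Base plus per-day: £139,200 + £2,981,160 = £3,120,360
Enhancement: 30% of £3,120,360 = £936,108
Enhanced fine: £3,120,360 + £936,108 = £4,056,468
Cap at £9,525,900: £4,056,468 is within the cap, no reduction.

£4,056,468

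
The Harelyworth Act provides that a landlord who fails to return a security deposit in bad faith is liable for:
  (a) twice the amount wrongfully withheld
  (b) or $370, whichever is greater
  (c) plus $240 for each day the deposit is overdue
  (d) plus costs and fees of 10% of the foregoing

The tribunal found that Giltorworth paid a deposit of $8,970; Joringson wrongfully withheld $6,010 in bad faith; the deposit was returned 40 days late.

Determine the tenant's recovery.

$23,782

Doubled: 2 × $6,010 = $12,020
Minimum $370: $12,020 meets the minimum, no increase.
Late-return penalty: 40 × $240 = $9,600
Damages plus late penalty: $12,020 + $9,600 = $21,620
Costs and fees: 10% of $21,620 = $2,162
Total recovery: $21,620 + $2,162 = $23,782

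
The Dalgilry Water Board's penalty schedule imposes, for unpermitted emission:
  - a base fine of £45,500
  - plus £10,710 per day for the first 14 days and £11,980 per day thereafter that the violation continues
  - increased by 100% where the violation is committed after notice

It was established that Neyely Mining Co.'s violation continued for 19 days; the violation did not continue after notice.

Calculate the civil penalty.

First 14 days: 14 × £10,710 = £149,940
Remaining days: (19 − 14) × £11,980 = £59,900
Per-day component: £149,940 + £59,900 = £209,840
Base plus per-day: £45,500 + £209,840 = £255,340
The violation did not continue after notice: no 100% increase.

£255,340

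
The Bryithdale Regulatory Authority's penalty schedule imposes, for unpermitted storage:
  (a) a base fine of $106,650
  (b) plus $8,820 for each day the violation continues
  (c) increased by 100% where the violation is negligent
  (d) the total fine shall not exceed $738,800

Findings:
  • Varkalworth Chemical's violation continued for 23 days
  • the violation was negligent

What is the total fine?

Civil penalty: $619,020

Per-day component: 23 × $8,820 = $202,860
Base plus per-day: $106,650 + $202,860 = $309,510
Enhancement: 100% of $309,510 = $309,510
Enhanced fine: $309,510 + $309,510 = $619,020
Cap at $738,800: $619,020 is within the cap, no reduction.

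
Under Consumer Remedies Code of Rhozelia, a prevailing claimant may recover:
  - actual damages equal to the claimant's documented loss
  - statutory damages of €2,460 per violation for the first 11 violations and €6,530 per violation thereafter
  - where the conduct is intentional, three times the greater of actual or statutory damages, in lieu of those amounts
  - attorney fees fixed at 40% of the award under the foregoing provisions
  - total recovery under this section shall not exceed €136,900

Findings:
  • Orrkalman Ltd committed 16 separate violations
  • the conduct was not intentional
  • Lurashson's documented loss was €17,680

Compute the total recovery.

First 11 violations: 11 × €2,460 = €27,060
Remaining violations: (16 − 11) × €6,530 = €32,650
Statutory damages: €27,060 + €32,650 = €59,710
Conduct not intentional: the in-lieu enhancement does not apply.
Actual plus statutory damages: €17,680 + €59,710 = €77,390
Attorney fees: 40% of €77,390 = €30,956
Total before cap: €77,390 + €30,956 = €108,346
Cap at €136,900: €108,346 is within the cap, no reduction.

€108,346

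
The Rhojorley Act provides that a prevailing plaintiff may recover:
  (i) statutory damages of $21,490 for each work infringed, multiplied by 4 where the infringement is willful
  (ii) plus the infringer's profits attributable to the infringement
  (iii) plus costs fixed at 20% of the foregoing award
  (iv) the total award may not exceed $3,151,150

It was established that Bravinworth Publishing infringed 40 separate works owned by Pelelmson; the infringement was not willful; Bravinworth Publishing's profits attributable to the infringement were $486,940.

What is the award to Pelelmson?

$1,615,848

Statutory damages: 40 × $21,490 = $859,600
Infringement not willful: no ×4 enhancement.
Combined award: $859,600 + $486,940 = $1,346,540
Costs: 20% of $1,346,540 = $269,308
Award plus costs: $1,346,540 + $269,308 = $1,615,848
Cap at $3,151,150: $1,615,848 is within the cap, no reduction.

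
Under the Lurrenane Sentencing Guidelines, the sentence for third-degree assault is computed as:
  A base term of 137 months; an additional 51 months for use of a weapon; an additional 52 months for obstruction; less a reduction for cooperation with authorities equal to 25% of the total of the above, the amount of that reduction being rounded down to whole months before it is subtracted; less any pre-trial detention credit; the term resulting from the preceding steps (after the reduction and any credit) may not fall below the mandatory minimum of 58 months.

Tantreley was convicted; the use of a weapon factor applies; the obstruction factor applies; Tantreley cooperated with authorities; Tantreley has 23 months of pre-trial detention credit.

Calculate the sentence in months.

Use of a weapon enhancement: +51 months
Obstruction enhancement: +52 months
Adjusted term: 137 months + 51 months + 52 months = 240 months
Cooperation with authorities reduction: 25% of 240 months = 60 months (rounded down)
After reduction: 240 − 60 = 180 months
Less pre-trial detention credit: 180 months − 23 months = 157 months
Minimum 58 months: 157 months meets the minimum, no increase.

157 months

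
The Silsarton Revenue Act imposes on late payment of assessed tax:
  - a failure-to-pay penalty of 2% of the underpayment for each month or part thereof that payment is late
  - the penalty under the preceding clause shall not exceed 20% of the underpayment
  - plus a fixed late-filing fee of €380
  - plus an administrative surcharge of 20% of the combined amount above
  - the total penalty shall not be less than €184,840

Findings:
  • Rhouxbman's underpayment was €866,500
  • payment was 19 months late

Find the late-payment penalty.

€208,416

Accrued rate: 2% × 19 = 38%, capped at 20% → 20%
Failure-to-pay penalty: 20% of €866,500 = €173,300
Penalty before surcharge: €173,300 + €380 = €173,680
Administrative surcharge: 20% of €173,680 = €34,736
Total penalty: €173,680 + €34,736 = €208,416
Minimum €184,840: €208,416 meets the minimum, no increase.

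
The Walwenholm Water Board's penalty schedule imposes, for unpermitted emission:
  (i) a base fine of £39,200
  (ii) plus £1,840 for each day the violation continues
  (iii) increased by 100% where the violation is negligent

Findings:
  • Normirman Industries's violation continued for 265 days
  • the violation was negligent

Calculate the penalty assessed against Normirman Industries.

Civil penalty: £1,053,600

Per-day component: 265 × £1,840 = £487,600
Base plus per-day: £39,200 + £487,600 = £526,800
Enhancement: 100% of £526,800 = £526,800
Enhanced fine: £526,800 + £526,800 = £1,053,600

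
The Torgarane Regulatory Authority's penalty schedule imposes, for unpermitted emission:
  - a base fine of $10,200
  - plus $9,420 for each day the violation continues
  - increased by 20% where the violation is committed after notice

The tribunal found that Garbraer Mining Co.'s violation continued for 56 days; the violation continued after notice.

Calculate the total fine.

$645,264

Per-day component: 56 × $9,420 = $527,520
Base plus per-day: $10,200 + $527,520 = $537,720
Enhancement: 20% of $537,720 = $107,544
Enhanced fine: $537,720 + $107,544 = $645,264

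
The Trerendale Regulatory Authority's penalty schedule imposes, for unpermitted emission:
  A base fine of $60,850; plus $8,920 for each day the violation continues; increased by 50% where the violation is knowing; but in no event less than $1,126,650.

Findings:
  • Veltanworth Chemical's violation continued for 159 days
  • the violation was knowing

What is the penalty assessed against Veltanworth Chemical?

Per-day component: 159 × $8,920 = $1,418,280
Base plus per-day: $60,850 + $1,418,280 = $1,479,130
Enhancement: 50% of $1,479,130 = $739,565
Enhanced fine: $1,479,130 + $739,565 = $2,218,695
Minimum $1,126,650: $2,218,695 meets the minimum, no increase.

$2,218,695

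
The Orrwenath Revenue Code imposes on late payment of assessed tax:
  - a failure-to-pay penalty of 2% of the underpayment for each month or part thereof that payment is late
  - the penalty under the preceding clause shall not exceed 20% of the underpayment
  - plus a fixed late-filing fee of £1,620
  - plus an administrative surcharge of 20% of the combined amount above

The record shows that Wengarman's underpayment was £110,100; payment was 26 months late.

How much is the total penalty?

Accrued rate: 2% × 26 = 52%, capped at 20% → 20%
Failure-to-pay penalty: 20% of £110,100 = £22,020
Penalty before surcharge: £22,020 + £1,620 = £23,640
Administrative surcharge: 20% of £23,640 = £4,728
Total penalty: £23,640 + £4,728 = £28,368

Penalty: £28,368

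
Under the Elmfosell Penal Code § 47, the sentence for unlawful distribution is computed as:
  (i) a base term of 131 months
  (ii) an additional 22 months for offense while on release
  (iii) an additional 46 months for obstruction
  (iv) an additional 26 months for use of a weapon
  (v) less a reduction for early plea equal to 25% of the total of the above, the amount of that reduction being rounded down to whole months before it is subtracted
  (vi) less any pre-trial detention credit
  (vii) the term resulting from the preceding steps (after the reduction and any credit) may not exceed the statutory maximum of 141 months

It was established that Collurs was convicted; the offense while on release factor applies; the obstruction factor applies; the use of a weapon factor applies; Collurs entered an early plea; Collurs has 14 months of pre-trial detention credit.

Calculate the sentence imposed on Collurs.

Offense while on release enhancement: +22 months
Obstruction enhancement: +46 months
Use of a weapon enhancement: +26 months
Adjusted term: 131 months + 22 months + 46 months + 26 months = 225 months
Early plea reduction: 25% of 225 months = 56 months (rounded down)
After reduction: 225 − 56 = 169 months
Less pre-trial detention credit: 169 months − 14 months = 155 months
Cap at 141 months: 155 months exceeds the cap → 141 months

141 months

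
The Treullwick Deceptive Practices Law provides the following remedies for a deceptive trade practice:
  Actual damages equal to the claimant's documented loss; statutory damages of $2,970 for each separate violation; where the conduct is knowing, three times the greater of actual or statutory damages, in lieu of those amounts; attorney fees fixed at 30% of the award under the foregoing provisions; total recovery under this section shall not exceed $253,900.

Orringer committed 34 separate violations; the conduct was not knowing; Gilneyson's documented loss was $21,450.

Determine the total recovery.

$159,159

Statutory damages: 34 × $2,970 = $100,980
Conduct not knowing: the in-lieu enhancement does not apply.
Actual plus statutory damages: $21,450 + $100,980 = $122,430
Attorney fees: 30% of $122,430 = $36,729
Total before cap: $122,430 + $36,729 = $159,159
Cap at $253,900: $159,159 is within the cap, no reduction.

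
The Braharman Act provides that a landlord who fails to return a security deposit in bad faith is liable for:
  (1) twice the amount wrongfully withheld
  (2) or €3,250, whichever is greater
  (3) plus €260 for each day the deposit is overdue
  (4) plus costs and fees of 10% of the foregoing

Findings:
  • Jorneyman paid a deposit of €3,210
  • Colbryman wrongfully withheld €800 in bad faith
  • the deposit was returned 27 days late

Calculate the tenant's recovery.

Doubled: 2 × €800 = €1,600
Minimum €3,250: €1,600 is below the minimum → €3,250
Late-return penalty: 27 × €260 = €7,020
Damages plus late penalty: €3,250 + €7,020 = €10,270
Costs and fees: 10% of €10,270 = €1,027
Total recovery: €10,270 + €1,027 = €11,297

€11,297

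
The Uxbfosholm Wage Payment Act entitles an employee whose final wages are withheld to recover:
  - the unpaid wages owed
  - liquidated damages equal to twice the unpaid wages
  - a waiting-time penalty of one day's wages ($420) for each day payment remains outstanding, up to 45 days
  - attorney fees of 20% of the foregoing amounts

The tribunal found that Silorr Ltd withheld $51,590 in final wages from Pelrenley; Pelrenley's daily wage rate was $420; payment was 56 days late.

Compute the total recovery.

Doubled: 2 × $51,590 = $103,180
Penalty days: min(56, 45) = 45
Waiting-time penalty: 45 × $420 = $18,900
Subtotal: $51,590 + $103,180 + $18,900 = $173,670
Attorney fees: 20% of $173,670 = $34,734
Total award: $173,670 + $34,734 = $208,404

$208,404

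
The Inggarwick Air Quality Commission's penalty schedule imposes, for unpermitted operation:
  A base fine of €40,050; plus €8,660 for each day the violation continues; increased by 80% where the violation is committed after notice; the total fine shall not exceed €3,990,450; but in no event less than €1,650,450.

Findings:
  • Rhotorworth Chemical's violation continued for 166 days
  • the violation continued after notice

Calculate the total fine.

Civil penalty: €2,659,698

Per-day component: 166 × €8,660 = €1,437,560
Base plus per-day: €40,050 + €1,437,560 = €1,477,610
Enhancement: 80% of €1,477,610 = €1,182,088
Enhanced fine: €1,477,610 + €1,182,088 = €2,659,698
Cap at €3,990,450: €2,659,698 is within the cap, no reduction.
Minimum €1,650,450: €2,659,698 meets the minimum, no increase.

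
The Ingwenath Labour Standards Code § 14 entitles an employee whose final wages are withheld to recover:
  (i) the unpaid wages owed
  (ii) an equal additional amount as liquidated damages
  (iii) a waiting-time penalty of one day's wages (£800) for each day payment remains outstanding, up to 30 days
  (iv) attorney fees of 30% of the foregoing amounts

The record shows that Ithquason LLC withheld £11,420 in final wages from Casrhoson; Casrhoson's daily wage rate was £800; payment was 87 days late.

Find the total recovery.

£60,892

Liquidated damages (equal amount): £11,420
Penalty days: min(87, 30) = 30
Waiting-time penalty: 30 × £800 = £24,000
Subtotal: £11,420 + £11,420 + £24,000 = £46,840
Attorney fees: 30% of £46,840 = £14,052
Total award: £46,840 + £14,052 = £60,892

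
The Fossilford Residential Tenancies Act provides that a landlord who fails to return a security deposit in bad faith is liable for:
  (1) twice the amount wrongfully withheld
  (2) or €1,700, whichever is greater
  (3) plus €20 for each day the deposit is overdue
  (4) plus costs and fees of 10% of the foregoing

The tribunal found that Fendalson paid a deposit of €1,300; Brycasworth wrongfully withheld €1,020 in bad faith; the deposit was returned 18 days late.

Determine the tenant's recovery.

Doubled: 2 × €1,020 = €2,040
Minimum €1,700: €2,040 meets the minimum, no increase.
Late-return penalty: 18 × €20 = €360
Damages plus late penalty: €2,040 + €360 = €2,400
Costs and fees: 10% of €2,400 = €240
Total recovery: €2,400 + €240 = €2,640

€2,640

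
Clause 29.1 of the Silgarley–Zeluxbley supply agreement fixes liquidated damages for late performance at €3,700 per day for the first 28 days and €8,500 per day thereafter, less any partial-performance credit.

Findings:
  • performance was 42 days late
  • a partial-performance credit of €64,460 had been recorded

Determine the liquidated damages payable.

€158,140

First 28 days: 28 × €3,700 = €103,600
Remaining days: (42 − 28) × €8,500 = €119,000
Accrued per-day damages: €103,600 + €119,000 = €222,600
Less partial-performance credit: €222,600 − €64,460 = €158,140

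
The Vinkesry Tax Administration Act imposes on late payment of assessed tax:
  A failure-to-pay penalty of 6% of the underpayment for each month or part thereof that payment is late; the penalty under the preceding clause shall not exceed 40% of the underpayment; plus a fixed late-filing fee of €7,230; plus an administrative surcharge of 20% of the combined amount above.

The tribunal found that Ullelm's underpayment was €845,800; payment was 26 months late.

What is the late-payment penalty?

€414,660

Accrued rate: 6% × 26 = 156%, capped at 40% → 40%
Failure-to-pay penalty: 40% of €845,800 = €338,320
Penalty before surcharge: €338,320 + €7,230 = €345,550
Administrative surcharge: 20% of €345,550 = €69,110
Total penalty: €345,550 + €69,110 = €414,660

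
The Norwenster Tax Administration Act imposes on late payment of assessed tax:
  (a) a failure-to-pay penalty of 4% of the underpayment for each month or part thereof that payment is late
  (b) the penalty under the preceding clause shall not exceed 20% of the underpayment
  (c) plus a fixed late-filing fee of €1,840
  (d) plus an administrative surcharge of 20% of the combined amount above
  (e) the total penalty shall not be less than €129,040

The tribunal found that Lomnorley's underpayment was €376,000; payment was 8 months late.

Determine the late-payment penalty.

Accrued rate: 4% × 8 = 32%, capped at 20% → 20%
Failure-to-pay penalty: 20% of €376,000 = €75,200
Penalty before surcharge: €75,200 + €1,840 = €77,040
Administrative surcharge: 20% of €77,040 = €15,408
Total penalty: €77,040 + €15,408 = €92,448
Minimum €129,040: €92,448 is below the minimum → €129,040

€129,040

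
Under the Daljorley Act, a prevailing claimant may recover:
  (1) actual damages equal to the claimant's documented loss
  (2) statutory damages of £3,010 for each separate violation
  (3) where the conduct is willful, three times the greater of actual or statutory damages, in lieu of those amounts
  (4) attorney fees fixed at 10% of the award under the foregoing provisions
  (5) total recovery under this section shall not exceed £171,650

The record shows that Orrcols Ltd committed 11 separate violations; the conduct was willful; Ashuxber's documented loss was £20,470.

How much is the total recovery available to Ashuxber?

£109,263

Statutory damages: 11 × £3,010 = £33,110
Greater of actual damages (£20,470) or statutory damages (£33,110): £33,110
Trebled: 3 × £33,110 = £99,330
Attorney fees: 10% of £99,330 = £9,933
Total before cap: £99,330 + £9,933 = £109,263
Cap at £171,650: £109,263 is within the cap, no reduction.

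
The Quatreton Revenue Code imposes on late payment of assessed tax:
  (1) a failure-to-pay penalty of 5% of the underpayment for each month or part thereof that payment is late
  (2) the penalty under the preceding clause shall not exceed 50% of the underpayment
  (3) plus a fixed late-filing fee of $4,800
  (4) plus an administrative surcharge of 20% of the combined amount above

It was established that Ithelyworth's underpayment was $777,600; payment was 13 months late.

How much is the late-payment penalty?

$472,320

Accrued rate: 5% × 13 = 65%, capped at 50% → 50%
Failure-to-pay penalty: 50% of $777,600 = $388,800
Penalty before surcharge: $388,800 + $4,800 = $393,600
Administrative surcharge: 20% of $393,600 = $78,720
Total penalty: $393,600 + $78,720 = $472,320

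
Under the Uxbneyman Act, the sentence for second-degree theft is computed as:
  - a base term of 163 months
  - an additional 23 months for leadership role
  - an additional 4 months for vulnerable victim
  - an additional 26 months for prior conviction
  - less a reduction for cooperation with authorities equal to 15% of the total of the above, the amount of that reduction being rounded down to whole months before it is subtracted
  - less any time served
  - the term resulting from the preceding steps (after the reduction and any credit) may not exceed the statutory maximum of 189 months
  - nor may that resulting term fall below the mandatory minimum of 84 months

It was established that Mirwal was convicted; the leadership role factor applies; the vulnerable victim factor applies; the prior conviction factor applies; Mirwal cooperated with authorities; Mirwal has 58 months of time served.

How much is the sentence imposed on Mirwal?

126 months

Leadership role enhancement: +23 months
Vulnerable victim enhancement: +4 months
Prior conviction enhancement: +26 months
Adjusted term: 163 months + 23 months + 4 months + 26 months = 216 months
Cooperation with authorities reduction: 15% of 216 months = 32 months (rounded down)
After reduction: 216 − 32 = 184 months
Less time served: 184 months − 58 months = 126 months
Cap at 189 months: 126 months is within the cap, no reduction.
Minimum 84 months: 126 months meets the minimum, no increase.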